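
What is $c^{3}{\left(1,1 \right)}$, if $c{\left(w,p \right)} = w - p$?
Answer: $0$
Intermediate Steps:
$c^{3}{\left(1,1 \right)} = \left(1 - 1\right)^{3} = 0^{3} = 0$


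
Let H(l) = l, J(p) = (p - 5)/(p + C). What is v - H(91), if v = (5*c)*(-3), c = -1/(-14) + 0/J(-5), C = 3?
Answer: -1289/14 ≈ -92.071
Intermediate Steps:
J(p) = (-5 + p)/(3 + p) (J(p) = (p - 5)/(p + 3) = (-5 + p)/(3 + p))
c = 1/14 (c = -1/(-14) + 0/(((-5 - 5)/(3 - 5))) = -1*(-1/14) + 0/((-10/(-2))) = 1/14 + 0/((-½*(-10))) = 1/14 + 0/5 = 1/14 + 0*(⅕) = 1/14 + 0 = 1/14 ≈ 0.071429)
v = -15/14 (v = (5*(1/14))*(-3) = (5/14)*(-3) = -15/14 ≈ -1.0714)
v - H(91) = -15/14 - 1*91 = -15/14 - 91 = -1289/14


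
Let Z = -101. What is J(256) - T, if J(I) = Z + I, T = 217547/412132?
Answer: 63662913/412132 ≈ 154.47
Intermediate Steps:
T = 217547/412132 (T = 217547*(1/412132) = 217547/412132 ≈ 0.52786)
J(I) = -101 + I
J(256) - T = (-101 + 256) - 1*217547/412132 = 155 - 217547/412132 = 63662913/412132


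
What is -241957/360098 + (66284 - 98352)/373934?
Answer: -51011785751/67326442766 ≈ -0.75768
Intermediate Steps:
-241957/360098 + (66284 - 98352)/373934 = -241957*1/360098 - 32068*1/373934 = -241957/360098 - 16034/186967 = -51011785751/67326442766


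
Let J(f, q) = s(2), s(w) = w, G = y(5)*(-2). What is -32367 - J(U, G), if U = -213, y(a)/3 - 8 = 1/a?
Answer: -32369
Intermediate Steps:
y(a) = 24 + 3/a
G = -246/5 (G = (24 + 3/5)*(-2) = (123/5)*(-2) = -246/5 ≈ -49.200)
J(f, q) = 2
-32367 - J(U, G) = -32367 - 1*2 = -32367 - 2 = -32369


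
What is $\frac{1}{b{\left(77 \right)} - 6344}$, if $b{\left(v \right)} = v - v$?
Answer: $- \frac{1}{6344} \approx -0.00015763$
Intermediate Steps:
$b{\left(v \right)} = 0$
$\frac{1}{b{\left(77 \right)} - 6344} = \frac{1}{0 - 6344} = \frac{1}{-6344} = - \frac{1}{6344}$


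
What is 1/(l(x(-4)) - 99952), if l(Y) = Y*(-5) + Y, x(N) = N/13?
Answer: -13/1299360 ≈ -1.0005e-5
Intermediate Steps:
x(N) = N/13 (x(N) = N*(1/13) = N/13)
l(Y) = -4*Y (l(Y) = -5*Y + Y = -4*Y)
1/(l(x(-4)) - 99952) = 1/(-4*(-4)/13 - 99952) = 1/(-4*(-4/13) - 99952) = 1/(16/13 - 99952) = 1/(-1299360/13) = -13/1299360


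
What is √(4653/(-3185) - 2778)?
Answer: I*√575417895/455 ≈ 52.721*I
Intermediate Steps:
√(4653/(-3185) - 2778) = √(4653*(-1/3185) - 2778) = √(-4653/3185 - 2778) = √(-8852583/3185) = I*√575417895/455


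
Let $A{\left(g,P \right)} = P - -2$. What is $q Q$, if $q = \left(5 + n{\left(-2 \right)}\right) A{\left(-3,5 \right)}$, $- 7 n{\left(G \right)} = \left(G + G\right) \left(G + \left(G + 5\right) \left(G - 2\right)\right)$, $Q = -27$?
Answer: $567$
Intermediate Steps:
$A{\left(g,P \right)} = 2 + P$ ($A{\left(g,P \right)} = P + 2 = 2 + P$)
$n{\left(G \right)} = - \frac{2 G \left(G + \left(-2 + G\right) \left(5 + G\right)\right)}{7}$ ($n{\left(G \right)} = - \frac{\left(G + G\right) \left(G + \left(G + 5\right) \left(G - 2\right)\right)}{7} = - \frac{2 G \left(G + \left(5 + G\right) \left(-2 + G\right)\right)}{7} = - \frac{2 G \left(G + \left(-2 + G\right) \left(5 + G\right)\right)}{7}$)
$q = -21$ ($q = \left(5 + \frac{2}{7} \left(-2\right) \left(10 - \left(-2\right)^{2} - -8\right)\right) \left(2 + 5\right) = \left(5 + \frac{2}{7} \left(-2\right) \left(10 - 4 + 8\right)\right) 7 = \left(5 + \frac{2}{7} \left(-2\right) 14\right) 7 = \left(5 - 8\right) 7 = \left(-3\right) 7 = -21$)
$q Q = \left(-21\right) \left(-27\right) = 567$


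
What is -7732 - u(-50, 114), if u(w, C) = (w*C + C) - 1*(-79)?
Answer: -2225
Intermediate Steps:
u(w, C) = 79 + C + C*w (u(w, C) = (C*w + C) + 79 = (C + C*w) + 79 = 79 + C + C*w)
-7732 - u(-50, 114) = -7732 - (79 + 114 + 114*(-50)) = -7732 - (79 + 114 - 5700) = -7732 - 1*(-5507) = -7732 + 5507 = -2225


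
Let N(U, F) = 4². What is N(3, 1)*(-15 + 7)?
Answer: -128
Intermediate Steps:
N(U, F) = 16
N(3, 1)*(-15 + 7) = 16*(-15 + 7) = 16*(-8) = -128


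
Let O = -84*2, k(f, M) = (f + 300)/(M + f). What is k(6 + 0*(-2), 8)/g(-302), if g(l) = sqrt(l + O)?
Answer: -153*I*sqrt(470)/3290 ≈ -1.0082*I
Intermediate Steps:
k(f, M) = (300 + f)/(M + f)
O = -168
g(l) = sqrt(-168 + l) (g(l) = sqrt(l - 168) = sqrt(-168 + l))
k(6 + 0*(-2), 8)/g(-302) = ((300 + (6 + 0*(-2)))/(8 + (6 + 0*(-2))))/(sqrt(-168 - 302)) = ((300 + (6 + 0))/(8 + (6 + 0)))/(sqrt(-470)) = ((300 + 6)/(8 + 6))/((I*sqrt(470))) = (306/14)*(-I*sqrt(470)/470) = ((1/14)*306)*(-I*sqrt(470)/470) = 153*(-I*sqrt(470)/470)/7 = -153*I*sqrt(470)/3290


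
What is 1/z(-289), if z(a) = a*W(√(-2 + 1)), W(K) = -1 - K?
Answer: 1/578 - I/578 ≈ 0.0017301 - 0.0017301*I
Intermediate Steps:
z(a) = a*(-1 - I) (z(a) = a*(-1 - √(-2 + 1)) = a*(-1 - √(-1)) = a*(-1 - I))
1/z(-289) = 1/(-1*(-289)*(1 + I)) = 1/(289 + 289*I) = (289 - 289*I)/167042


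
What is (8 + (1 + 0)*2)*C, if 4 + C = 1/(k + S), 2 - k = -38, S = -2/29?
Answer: -23015/579 ≈ -39.750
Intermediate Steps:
S = -2/29 (S = -2*1/29 = -2/29 ≈ -0.068966)
k = 40 (k = 2 - 1*(-38) = 2 + 38 = 40)
C = -4603/1158 (C = -4 + 1/(40 - 2/29) = -4 + 1/(1158/29) = -4 + 29/1158 = -4603/1158 ≈ -3.9750)
(8 + (1 + 0)*2)*C = (8 + (1 + 0)*2)*(-4603/1158) = (8 + 1*2)*(-4603/1158) = (8 + 2)*(-4603/1158) = 10*(-4603/1158) = -23015/579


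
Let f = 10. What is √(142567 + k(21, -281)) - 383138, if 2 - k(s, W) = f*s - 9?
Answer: -383138 + 4*√8898 ≈ -3.8276e+5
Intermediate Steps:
k(s, W) = 11 - 10*s (k(s, W) = 2 - (10*s - 9) = 2 - (-9 + 10*s) = 2 + (9 - 10*s) = 11 - 10*s)
√(142567 + k(21, -281)) - 383138 = √(142567 + (11 - 10*21)) - 383138 = √(142567 + (11 - 210)) - 383138 = √(142567 - 199) - 383138 = √142368 - 383138 = 4*√8898 - 383138 = -383138 + 4*√8898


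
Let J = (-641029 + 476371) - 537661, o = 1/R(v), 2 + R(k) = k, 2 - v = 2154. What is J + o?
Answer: -1512795127/2154 ≈ -7.0232e+5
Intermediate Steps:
v = -2152 (v = 2 - 1*2154 = 2 - 2154 = -2152)
R(k) = -2 + k
o = -1/2154 (o = 1/(-2 - 2152) = 1/(-2154) = -1/2154 ≈ -0.00046425)
J = -702319 (J = -164658 - 537661 = -702319)
J + o = -702319 - 1/2154 = -1512795127/2154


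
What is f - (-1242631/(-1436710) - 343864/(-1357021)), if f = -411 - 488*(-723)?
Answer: 687078288940806139/1949645640910 ≈ 3.5241e+5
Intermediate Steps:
f = 352413 (f = -411 + 352824 = 352413)
f - (-1242631/(-1436710) - 343864/(-1357021)) = 352413 - (-1242631/(-1436710) - 343864/(-1357021)) = 352413 - (-1242631*(-1/1436710) - 343864*(-1/1357021)) = 352413 - (1242631/1436710 + 343864/1357021) = 352413 - 1*2180309209691/1949645640910 = 352413 - 2180309209691/1949645640910 = 687078288940806139/1949645640910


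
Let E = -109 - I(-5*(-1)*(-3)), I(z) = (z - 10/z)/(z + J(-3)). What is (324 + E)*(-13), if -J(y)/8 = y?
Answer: -76024/27 ≈ -2815.7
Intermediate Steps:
J(y) = -8*y
I(z) = (z - 10/z)/(24 + z) (I(z) = (z - 10/z)/(z - 8*(-3)) = (z - 10/z)/(z + 24) = (z - 10/z)/(24 + z))
E = -2900/27 (E = -109 - (-10 + (-5*(-1)*(-3))²)/((-5*(-1)*(-3))*(24 - 5*(-1)*(-3))) = -109 - (-10 + (5*(-3))²)/((5*(-3))*(24 + 5*(-3))) = -109 - (-10 + (-15)²)/((-15)*(24 - 15)) = -109 - (-1)*(-10 + 225)/(15*9) = -109 - (-1)*215/(15*9) = -109 - 1*(-43/27) = -109 + 43/27 = -2900/27 ≈ -107.41)
(324 + E)*(-13) = (324 - 2900/27)*(-13) = (5848/27)*(-13) = -76024/27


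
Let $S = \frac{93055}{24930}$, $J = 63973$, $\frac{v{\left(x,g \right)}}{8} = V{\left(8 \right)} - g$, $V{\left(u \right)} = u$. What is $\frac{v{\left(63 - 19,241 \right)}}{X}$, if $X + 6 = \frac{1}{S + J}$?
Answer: $\frac{148648402874}{478480737} \approx 310.67$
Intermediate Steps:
$v{\left(x,g \right)} = 64 - 8 g$ ($v{\left(x,g \right)} = 8 \left(8 - g\right) = 64 - 8 g$)
$S = \frac{18611}{4986}$ ($S = 93055 \cdot \frac{1}{24930} = \frac{18611}{4986} \approx 3.7327$)
$X = - \frac{1913922948}{318987989}$ ($X = -6 + \frac{1}{\frac{18611}{4986} + 63973} = -6 + \frac{1}{\frac{318987989}{4986}} = -6 + \frac{4986}{318987989} = - \frac{1913922948}{318987989} \approx -6.0$)
$\frac{v{\left(63 - 19,241 \right)}}{X} = \frac{64 - 1928}{- \frac{1913922948}{318987989}} = \left(64 - 1928\right) \left(- \frac{318987989}{1913922948}\right) = \left(-1864\right) \left(- \frac{318987989}{1913922948}\right) = \frac{148648402874}{478480737}$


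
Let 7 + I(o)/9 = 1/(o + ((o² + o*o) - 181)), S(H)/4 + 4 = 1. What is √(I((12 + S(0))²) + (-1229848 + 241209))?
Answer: I*√32390867851/181 ≈ 994.33*I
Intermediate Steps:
S(H) = -12 (S(H) = -16 + 4*1 = -16 + 4 = -12)
I(o) = -63 + 9/(-181 + o + 2*o²) (I(o) = -63 + 9/(o + ((o² + o*o) - 181)) = -63 + 9/(o + ((o² + o²) - 181)) = -63 + 9/(o + (2*o² - 181)) = -63 + 9/(o + (-181 + 2*o²)) = -63 + 9/(-181 + o + 2*o²))
√(I((12 + S(0))²) + (-1229848 + 241209)) = √(9*(1268 - 14*(12 - 12)⁴ - 7*(12 - 12)²)/(-181 + (12 - 12)² + 2*((12 - 12)²)²) + (-1229848 + 241209)) = √(9*(1268 - 14*(0²)² - 7*0²)/(-181 + 0² + 2*(0²)²) - 988639) = √(9*(1268 - 14*0² - 7*0)/(-181 + 0 + 2*0²) - 988639) = √(9*(1268 - 14*0 + 0)/(-181 + 0 + 2*0) - 988639) = √(9*(1268 + 0 + 0)/(-181 + 0 + 0) - 988639) = √(9*1268/(-181) - 988639) = √(9*(-1/181)*1268 - 988639) = √(-11412/181 - 988639) = √(-178955071/181) = I*√32390867851/181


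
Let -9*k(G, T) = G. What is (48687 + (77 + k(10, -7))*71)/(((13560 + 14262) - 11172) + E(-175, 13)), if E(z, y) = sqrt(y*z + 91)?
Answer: 225087650/69306171 - 243338*I*sqrt(546)/623755539 ≈ 3.2477 - 0.0091157*I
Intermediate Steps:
k(G, T) = -G/9
E(z, y) = sqrt(91 + y*z)
(48687 + (77 + k(10, -7))*71)/(((13560 + 14262) - 11172) + E(-175, 13)) = (48687 + (77 - 1/9*10)*71)/(((13560 + 14262) - 11172) + sqrt(91 + 13*(-175))) = (48687 + (77 - 10/9)*71)/((27822 - 11172) + sqrt(91 - 2275)) = (48687 + (683/9)*71)/(16650 + sqrt(-2184)) = (48687 + 48493/9)/(16650 + 2*I*sqrt(546)) = 486676/(9*(16650 + 2*I*sqrt(546)))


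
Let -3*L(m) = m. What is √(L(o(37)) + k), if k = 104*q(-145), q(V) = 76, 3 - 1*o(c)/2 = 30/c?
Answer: √10818578/37 ≈ 88.896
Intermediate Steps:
o(c) = 6 - 60/c
L(m) = -m/3
k = 7904 (k = 104*76 = 7904)
√(L(o(37)) + k) = √(-(6 - 60/37)/3 + 7904) = √(-⅓*162/37 + 7904) = √(-54/37 + 7904) = √(292394/37) = √10818578/37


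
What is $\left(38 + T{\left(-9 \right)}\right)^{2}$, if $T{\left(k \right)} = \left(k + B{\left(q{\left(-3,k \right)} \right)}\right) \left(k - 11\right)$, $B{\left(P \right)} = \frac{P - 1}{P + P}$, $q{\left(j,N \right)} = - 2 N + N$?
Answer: $\frac{3541924}{81} \approx 43727.0$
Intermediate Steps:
$q{\left(j,N \right)} = - N$
$B{\left(P \right)} = \frac{-1 + P}{2 P}$
$T{\left(k \right)} = \left(-11 + k\right) \left(k - \frac{-1 - k}{2 k}\right)$ ($T{\left(k \right)} = \left(k + \frac{-1 - k}{2 \left(- k\right)}\right) \left(k - 11\right) = \left(k + \frac{- \frac{1}{k} \left(-1 - k\right)}{2}\right) \left(-11 + k\right) = \left(k - \frac{-1 - k}{2 k}\right) \left(-11 + k\right) = \left(-11 + k\right) \left(k - \frac{-1 - k}{2 k}\right)$)
$\left(38 + T{\left(-9 \right)}\right)^{2} = \left(38 - \left(- \frac{179}{2} - 81 - \frac{11}{18}\right)\right)^{2} = \left(38 + \left(-5 + 81 + \frac{189}{2} - - \frac{11}{18}\right)\right)^{2} = \left(38 + \left(-5 + 81 + \frac{189}{2} + \frac{11}{18}\right)\right)^{2} = \left(38 + \frac{1540}{9}\right)^{2} = \left(\frac{1882}{9}\right)^{2} = \frac{3541924}{81}$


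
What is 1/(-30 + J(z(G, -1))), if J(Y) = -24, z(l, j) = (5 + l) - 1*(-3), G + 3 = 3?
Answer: -1/54 ≈ -0.018519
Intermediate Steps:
G = 0 (G = -3 + 3 = 0)
z(l, j) = 8 + l (z(l, j) = (5 + l) + 3 = 8 + l)
1/(-30 + J(z(G, -1))) = 1/(-30 - 24) = 1/(-54) = -1/54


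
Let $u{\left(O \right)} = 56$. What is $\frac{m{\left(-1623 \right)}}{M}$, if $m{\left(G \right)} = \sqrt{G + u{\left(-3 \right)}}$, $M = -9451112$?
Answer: $- \frac{i \sqrt{1567}}{9451112} \approx - 4.1884 \cdot 10^{-6} i$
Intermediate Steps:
$m{\left(G \right)} = \sqrt{56 + G}$ ($m{\left(G \right)} = \sqrt{G + 56} = \sqrt{56 + G}$)
$\frac{m{\left(-1623 \right)}}{M} = \frac{\sqrt{56 - 1623}}{-9451112} = \sqrt{-1567} \left(- \frac{1}{9451112}\right) = i \sqrt{1567} \left(- \frac{1}{9451112}\right) = - \frac{i \sqrt{1567}}{9451112}$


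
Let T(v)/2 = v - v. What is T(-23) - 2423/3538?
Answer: -2423/3538 ≈ -0.68485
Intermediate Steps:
T(v) = 0 (T(v) = 2*(v - v) = 2*0 = 0)
T(-23) - 2423/3538 = 0 - 2423/3538 = -2423/3538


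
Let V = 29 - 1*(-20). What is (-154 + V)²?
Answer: 11025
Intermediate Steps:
V = 49 (V = 29 + 20 = 49)
(-154 + V)² = (-154 + 49)² = (-105)² = 11025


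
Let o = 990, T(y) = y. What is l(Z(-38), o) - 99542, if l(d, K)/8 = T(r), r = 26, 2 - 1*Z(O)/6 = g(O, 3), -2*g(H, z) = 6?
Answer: -99334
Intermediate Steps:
g(H, z) = -3 (g(H, z) = -½*6 = -3)
Z(O) = 30 (Z(O) = 12 - 6*(-3) = 12 + 18 = 30)
l(d, K) = 208 (l(d, K) = 8*26 = 208)
l(Z(-38), o) - 99542 = 208 - 99542 = -99334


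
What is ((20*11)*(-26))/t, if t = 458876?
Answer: -130/10429 ≈ -0.012465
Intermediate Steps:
((20*11)*(-26))/t = ((20*11)*(-26))/458876 = (220*(-26))*(1/458876) = -5720*1/458876 = -130/10429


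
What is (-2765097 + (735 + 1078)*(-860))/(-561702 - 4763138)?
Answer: 4324277/5324840 ≈ 0.81210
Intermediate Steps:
(-2765097 + (735 + 1078)*(-860))/(-561702 - 4763138) = (-2765097 + 1813*(-860))/(-5324840) = (-2765097 - 1559180)*(-1/5324840) = -4324277*(-1/5324840) = 4324277/5324840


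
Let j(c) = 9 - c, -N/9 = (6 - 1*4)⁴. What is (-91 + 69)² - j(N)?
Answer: 331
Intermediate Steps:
N = -144 (N = -9*(6 - 1*4)⁴ = -9*(6 - 4)⁴ = -9*2⁴ = -9*16 = -144)
(-91 + 69)² - j(N) = (-91 + 69)² - (9 - 1*(-144)) = (-22)² - (9 + 144) = 484 - 1*153 = 484 - 153 = 331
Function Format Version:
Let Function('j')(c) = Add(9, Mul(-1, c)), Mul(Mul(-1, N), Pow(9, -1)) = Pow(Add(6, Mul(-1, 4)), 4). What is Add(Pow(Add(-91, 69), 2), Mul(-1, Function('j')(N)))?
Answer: 331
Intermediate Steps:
N = -144 (N = Mul(-9, Pow(Add(6, Mul(-1, 4)), 4)) = Mul(-9, Pow(Add(6, -4), 4)) = Mul(-9, Pow(2, 4)) = Mul(-9, 16) = -144)
Add(Pow(Add(-91, 69), 2), Mul(-1, Function('j')(N))) = Add(Pow(Add(-91, 69), 2), Mul(-1, Add(9, Mul(-1, -144)))) = Add(Pow(-22, 2), Mul(-1, Add(9, 144))) = Add(484, Mul(-1, 153)) = Add(484, -153) = 331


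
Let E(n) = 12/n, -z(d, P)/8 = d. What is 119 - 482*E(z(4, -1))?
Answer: 1199/4 ≈ 299.75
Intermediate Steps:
z(d, P) = -8*d
119 - 482*E(z(4, -1)) = 119 - 5784/((-8*4)) = 119 - 5784/(-32) = 119 - 5784*(-1)/32 = 119 - 482*(-3/8) = 119 + 723/4 = 1199/4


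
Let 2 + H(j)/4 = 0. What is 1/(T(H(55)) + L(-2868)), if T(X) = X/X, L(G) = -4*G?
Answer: 1/11473 ≈ 8.7161e-5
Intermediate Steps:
H(j) = -8 (H(j) = -8 + 4*0 = -8 + 0 = -8)
T(X) = 1
1/(T(H(55)) + L(-2868)) = 1/(1 - 4*(-2868)) = 1/(1 + 11472) = 1/11473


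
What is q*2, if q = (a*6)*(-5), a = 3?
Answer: -180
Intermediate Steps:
q = -90 (q = (3*6)*(-5) = 18*(-5) = -90)
q*2 = -90*2 = -180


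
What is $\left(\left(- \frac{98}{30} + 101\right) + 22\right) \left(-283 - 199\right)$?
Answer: $- \frac{865672}{15} \approx -57711.0$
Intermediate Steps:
$\left(\left(- \frac{98}{30} + 101\right) + 22\right) \left(-283 - 199\right) = \left(\left(\left(-98\right) \frac{1}{30} + 101\right) + 22\right) \left(-482\right) = \left(\left(- \frac{49}{15} + 101\right) + 22\right) \left(-482\right) = \left(\frac{1466}{15} + 22\right) \left(-482\right) = \frac{1796}{15} \left(-482\right) = - \frac{865672}{15}$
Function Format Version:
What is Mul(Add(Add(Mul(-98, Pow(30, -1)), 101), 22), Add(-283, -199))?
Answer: Rational(-865672, 15) ≈ -57711.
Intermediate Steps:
Mul(Add(Add(Mul(-98, Pow(30, -1)), 101), 22), Add(-283, -199)) = Mul(Add(Add(Mul(-98, Rational(1, 30)), 101), 22), -482) = Mul(Add(Add(Rational(-49, 15), 101), 22), -482) = Mul(Add(Rational(1466, 15), 22), -482) = Mul(Rational(1796, 15), -482) = Rational(-865672, 15)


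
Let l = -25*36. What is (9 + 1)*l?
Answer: -9000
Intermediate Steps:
l = -900
(9 + 1)*l = (9 + 1)*(-900) = 10*(-900) = -9000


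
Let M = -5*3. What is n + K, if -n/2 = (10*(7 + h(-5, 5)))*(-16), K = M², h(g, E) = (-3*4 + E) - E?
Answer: -1375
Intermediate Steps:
M = -15
h(g, E) = -12 (h(g, E) = (-12 + E) - E = -12)
K = 225 (K = (-15)² = 225)
n = -1600 (n = -2*10*(7 - 12)*(-16) = -2*10*(-5)*(-16) = -(-100)*(-16) = -2*800 = -1600)
n + K = -1600 + 225 = -1375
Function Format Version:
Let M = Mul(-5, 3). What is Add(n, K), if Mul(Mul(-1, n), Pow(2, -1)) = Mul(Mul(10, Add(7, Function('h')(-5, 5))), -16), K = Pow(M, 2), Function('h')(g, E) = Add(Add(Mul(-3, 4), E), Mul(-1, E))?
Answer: -1375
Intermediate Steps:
M = -15
Function('h')(g, E) = -12 (Function('h')(g, E) = Add(Add(-12, E), Mul(-1, E)) = -12)
K = 225 (K = Pow(-15, 2) = 225)
n = -1600 (n = Mul(-2, Mul(Mul(10, Add(7, -12)), -16)) = Mul(-2, Mul(Mul(10, -5), -16)) = Mul(-2, Mul(-50, -16)) = Mul(-2, 800) = -1600)
Add(n, K) = Add(-1600, 225) = -1375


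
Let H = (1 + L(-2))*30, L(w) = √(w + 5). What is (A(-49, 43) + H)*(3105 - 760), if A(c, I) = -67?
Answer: -86765 + 70350*√3 ≈ 35085.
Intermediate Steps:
L(w) = √(5 + w)
H = 30 + 30*√3 (H = (1 + √(5 - 2))*30 = (1 + √3)*30 = 30 + 30*√3 ≈ 81.962)
(A(-49, 43) + H)*(3105 - 760) = (-67 + (30 + 30*√3))*(3105 - 760) = (-37 + 30*√3)*2345 = -86765 + 70350*√3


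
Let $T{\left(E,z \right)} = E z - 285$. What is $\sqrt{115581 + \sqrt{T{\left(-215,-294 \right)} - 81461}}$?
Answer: $\sqrt{115581 + 2 i \sqrt{4634}} \approx 339.97 + 0.2 i$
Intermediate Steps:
$T{\left(E,z \right)} = -285 + E z$
$\sqrt{115581 + \sqrt{T{\left(-215,-294 \right)} - 81461}} = \sqrt{115581 + \sqrt{\left(-285 - -63210\right) - 81461}} = \sqrt{115581 + \sqrt{\left(-285 + 63210\right) - 81461}} = \sqrt{115581 + \sqrt{62925 - 81461}} = \sqrt{115581 + \sqrt{-18536}} = \sqrt{115581 + 2 i \sqrt{4634}}$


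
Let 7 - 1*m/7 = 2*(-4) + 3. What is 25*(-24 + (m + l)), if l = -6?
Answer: 1350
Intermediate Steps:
m = 84 (m = 49 - 7*(2*(-4) + 3) = 49 - 7*(-8 + 3) = 49 - 7*(-5) = 49 + 35 = 84)
25*(-24 + (m + l)) = 25*(-24 + (84 - 6)) = 25*(-24 + 78) = 25*54 = 1350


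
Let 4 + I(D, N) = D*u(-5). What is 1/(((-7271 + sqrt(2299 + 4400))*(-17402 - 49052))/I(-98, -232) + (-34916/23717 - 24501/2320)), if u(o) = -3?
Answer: 48041915528944917936/80034902014088443013783881 + 138754987245283072*sqrt(6699)/1680732942295857303289461501 ≈ 6.0702e-7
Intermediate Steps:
I(D, N) = -4 - 3*D (I(D, N) = -4 + D*(-3) = -4 - 3*D)
1/(((-7271 + sqrt(2299 + 4400))*(-17402 - 49052))/I(-98, -232) + (-34916/23717 - 24501/2320)) = 1/(((-7271 + sqrt(2299 + 4400))*(-17402 - 49052))/(-4 - 3*(-98)) + (-34916/23717 - 24501/2320)) = 1/(((-7271 + sqrt(6699))*(-66454))/(-4 + 294) + (-34916*1/23717 - 24501*1/2320)) = 1/((483187034 - 66454*sqrt(6699))/290 + (-34916/23717 - 24501/2320)) = 1/((483187034 - 66454*sqrt(6699))*(1/290) - 662095337/55023440) = 1/((241593517/145 - 33227*sqrt(6699)/145) - 662095337/55023440) = 1/(91677312987687/55023440 - 33227*sqrt(6699)/145)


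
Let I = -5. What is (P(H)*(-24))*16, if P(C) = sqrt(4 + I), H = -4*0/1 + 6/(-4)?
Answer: -384*I ≈ -384.0*I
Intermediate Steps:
H = -3/2 (H = 0*1 + 6*(-1/4) = 0 - 3/2 = -3/2 ≈ -1.5000)
P(C) = I (P(C) = sqrt(4 - 5) = sqrt(-1) = I)
(P(H)*(-24))*16 = (I*(-24))*16 = -24*I*16 = -384*I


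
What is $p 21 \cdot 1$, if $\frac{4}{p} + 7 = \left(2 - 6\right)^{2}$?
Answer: $\frac{28}{3} \approx 9.3333$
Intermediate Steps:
$p = \frac{4}{9}$ ($p = \frac{4}{-7 + \left(2 - 6\right)^{2}} = \frac{4}{-7 + \left(-4\right)^{2}} = \frac{4}{-7 + 16} = \frac{4}{9} \approx 0.44444$)
$p 21 \cdot 1 = \frac{4}{9} \cdot 21 \cdot 1 = \frac{28}{3} \cdot 1 = \frac{28}{3}$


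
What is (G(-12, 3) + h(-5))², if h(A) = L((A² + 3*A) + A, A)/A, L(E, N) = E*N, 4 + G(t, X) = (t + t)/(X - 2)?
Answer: 529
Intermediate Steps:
G(t, X) = -4 + 2*t/(-2 + X) (G(t, X) = -4 + (t + t)/(X - 2) = -4 + (2*t)/(-2 + X) = -4 + 2*t/(-2 + X))
h(A) = A² + 4*A (h(A) = (((A² + 3*A) + A)*A)/A = ((A² + 4*A)*A)/A = (A*(A² + 4*A))/A = A² + 4*A)
(G(-12, 3) + h(-5))² = (2*(4 - 12 - 2*3)/(-2 + 3) - 5*(4 - 5))² = (2*(4 - 12 - 6)/1 - 5*(-1))² = (2*1*(-14) + 5)² = (-28 + 5)² = (-23)² = 529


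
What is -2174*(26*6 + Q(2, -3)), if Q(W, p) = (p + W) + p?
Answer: -330448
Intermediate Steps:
Q(W, p) = W + 2*p (Q(W, p) = (W + p) + p = W + 2*p)
-2174*(26*6 + Q(2, -3)) = -2174*(26*6 + (2 + 2*(-3))) = -2174*(156 + (2 - 6)) = -2174*(156 - 4) = -2174*152 = -330448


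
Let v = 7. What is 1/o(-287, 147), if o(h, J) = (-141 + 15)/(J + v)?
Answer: -11/9 ≈ -1.2222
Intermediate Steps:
o(h, J) = -126/(7 + J) (o(h, J) = (-141 + 15)/(J + 7) = -126/(7 + J))
1/o(-287, 147) = 1/(-126/(7 + 147)) = 1/(-126/154) = 1/(-126*1/154) = 1/(-9/11) = -11/9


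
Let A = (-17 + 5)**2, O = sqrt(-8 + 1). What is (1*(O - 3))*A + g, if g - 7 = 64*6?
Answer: -41 + 144*I*sqrt(7) ≈ -41.0 + 380.99*I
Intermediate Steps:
O = I*sqrt(7) (O = sqrt(-7) = I*sqrt(7) ≈ 2.6458*I)
g = 391 (g = 7 + 64*6 = 7 + 384 = 391)
A = 144 (A = (-12)**2 = 144)
(1*(O - 3))*A + g = (1*(I*sqrt(7) - 3))*144 + 391 = (1*(-3 + I*sqrt(7)))*144 + 391 = (-3 + I*sqrt(7))*144 + 391 = (-432 + 144*I*sqrt(7)) + 391 = -41 + 144*I*sqrt(7)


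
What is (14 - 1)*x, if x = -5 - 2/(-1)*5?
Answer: 65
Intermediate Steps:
x = 5 (x = -5 - 2*(-1)*5 = -5 + 2*5 = -5 + 10 = 5)
(14 - 1)*x = (14 - 1)*5 = 13*5 = 65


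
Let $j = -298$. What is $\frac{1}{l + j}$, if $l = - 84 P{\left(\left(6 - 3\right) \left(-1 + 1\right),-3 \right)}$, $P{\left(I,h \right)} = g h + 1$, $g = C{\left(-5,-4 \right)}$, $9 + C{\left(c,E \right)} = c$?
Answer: $- \frac{1}{3910} \approx -0.00025575$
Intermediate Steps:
$C{\left(c,E \right)} = -9 + c$
$g = -14$ ($g = -9 - 5 = -14$)
$P{\left(I,h \right)} = 1 - 14 h$ ($P{\left(I,h \right)} = - 14 h + 1 = 1 - 14 h$)
$l = -3612$ ($l = - 84 \left(1 - -42\right) = - 84 \left(1 + 42\right) = \left(-84\right) 43 = -3612$)
$\frac{1}{l + j} = \frac{1}{-3612 - 298} = \frac{1}{-3910} = - \frac{1}{3910}$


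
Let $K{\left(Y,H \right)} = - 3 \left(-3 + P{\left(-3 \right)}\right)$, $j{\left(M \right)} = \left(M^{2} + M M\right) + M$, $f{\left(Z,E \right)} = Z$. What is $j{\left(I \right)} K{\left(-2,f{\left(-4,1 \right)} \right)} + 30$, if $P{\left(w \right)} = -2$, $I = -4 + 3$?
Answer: $45$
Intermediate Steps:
$I = -1$
$j{\left(M \right)} = M + 2 M^{2}$ ($j{\left(M \right)} = \left(M^{2} + M^{2}\right) + M = 2 M^{2} + M = M + 2 M^{2}$)
$K{\left(Y,H \right)} = 15$ ($K{\left(Y,H \right)} = - 3 \left(-3 - 2\right) = \left(-3\right) \left(-5\right) = 15$)
$j{\left(I \right)} K{\left(-2,f{\left(-4,1 \right)} \right)} + 30 = - (1 + 2 \left(-1\right)) 15 + 30 = - (1 - 2) 15 + 30 = \left(-1\right) \left(-1\right) 15 + 30 = 1 \cdot 15 + 30 = 15 + 30 = 45$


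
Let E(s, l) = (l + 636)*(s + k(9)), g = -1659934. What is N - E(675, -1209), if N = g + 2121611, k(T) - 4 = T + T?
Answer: 861058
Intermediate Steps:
k(T) = 4 + 2*T (k(T) = 4 + (T + T) = 4 + 2*T)
E(s, l) = (22 + s)*(636 + l) (E(s, l) = (l + 636)*(s + (4 + 2*9)) = (636 + l)*(s + (4 + 18)) = (636 + l)*(s + 22) = (636 + l)*(22 + s) = (22 + s)*(636 + l))
N = 461677 (N = -1659934 + 2121611 = 461677)
N - E(675, -1209) = 461677 - (13992 + 22*(-1209) + 636*675 - 1209*675) = 461677 - (13992 - 26598 + 429300 - 816075) = 461677 - 1*(-399381) = 461677 + 399381 = 861058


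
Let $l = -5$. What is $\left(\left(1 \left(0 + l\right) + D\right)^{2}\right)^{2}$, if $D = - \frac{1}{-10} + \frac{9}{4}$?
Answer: $\frac{7890481}{160000} \approx 49.315$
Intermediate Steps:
$D = \frac{47}{20}$ ($D = \left(-1\right) \left(- \frac{1}{10}\right) + 9 \cdot \frac{1}{4} = \frac{1}{10} + \frac{9}{4} = \frac{47}{20} \approx 2.35$)
$\left(\left(1 \left(0 + l\right) + D\right)^{2}\right)^{2} = \left(\left(1 \left(0 - 5\right) + \frac{47}{20}\right)^{2}\right)^{2} = \left(\left(1 \left(-5\right) + \frac{47}{20}\right)^{2}\right)^{2} = \left(\left(-5 + \frac{47}{20}\right)^{2}\right)^{2} = \left(\left(- \frac{53}{20}\right)^{2}\right)^{2} = \left(\frac{2809}{400}\right)^{2} = \frac{7890481}{160000}$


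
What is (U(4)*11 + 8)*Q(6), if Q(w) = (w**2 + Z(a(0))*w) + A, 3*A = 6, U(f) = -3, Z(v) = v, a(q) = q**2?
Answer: -950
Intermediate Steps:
A = 2 (A = (1/3)*6 = 2)
Q(w) = 2 + w**2 (Q(w) = (w**2 + 0**2*w) + 2 = (w**2 + 0*w) + 2 = (w**2 + 0) + 2 = w**2 + 2 = 2 + w**2)
(U(4)*11 + 8)*Q(6) = (-3*11 + 8)*(2 + 6**2) = (-33 + 8)*(2 + 36) = -25*38 = -950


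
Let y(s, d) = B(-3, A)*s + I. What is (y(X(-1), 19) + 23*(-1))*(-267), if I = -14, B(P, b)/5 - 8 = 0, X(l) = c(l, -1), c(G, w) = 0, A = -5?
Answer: 9879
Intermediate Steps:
X(l) = 0
B(P, b) = 40 (B(P, b) = 40 + 5*0 = 40 + 0 = 40)
y(s, d) = -14 + 40*s (y(s, d) = 40*s - 14 = -14 + 40*s)
(y(X(-1), 19) + 23*(-1))*(-267) = ((-14 + 40*0) + 23*(-1))*(-267) = ((-14 + 0) - 23)*(-267) = (-14 - 23)*(-267) = -37*(-267) = 9879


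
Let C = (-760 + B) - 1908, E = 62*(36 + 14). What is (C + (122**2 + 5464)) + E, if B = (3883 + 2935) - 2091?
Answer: 25507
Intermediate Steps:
E = 3100 (E = 62*50 = 3100)
B = 4727 (B = 6818 - 2091 = 4727)
C = 2059 (C = (-760 + 4727) - 1908 = 3967 - 1908 = 2059)
(C + (122**2 + 5464)) + E = (2059 + (122**2 + 5464)) + 3100 = (2059 + (14884 + 5464)) + 3100 = (2059 + 20348) + 3100 = 22407 + 3100 = 25507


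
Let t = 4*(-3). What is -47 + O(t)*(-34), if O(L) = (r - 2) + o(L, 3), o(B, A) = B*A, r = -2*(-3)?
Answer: 1041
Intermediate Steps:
r = 6
t = -12
o(B, A) = A*B
O(L) = 4 + 3*L (O(L) = (6 - 2) + 3*L = 4 + 3*L)
-47 + O(t)*(-34) = -47 + (4 + 3*(-12))*(-34) = -47 + (4 - 36)*(-34) = -47 - 32*(-34) = -47 + 1088 = 1041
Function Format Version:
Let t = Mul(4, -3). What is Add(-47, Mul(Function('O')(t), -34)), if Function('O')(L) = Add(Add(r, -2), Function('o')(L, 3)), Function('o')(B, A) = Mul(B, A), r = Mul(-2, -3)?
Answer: 1041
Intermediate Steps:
r = 6
t = -12
Function('o')(B, A) = Mul(A, B)
Function('O')(L) = Add(4, Mul(3, L)) (Function('O')(L) = Add(Add(6, -2), Mul(3, L)) = Add(4, Mul(3, L)))
Add(-47, Mul(Function('O')(t), -34)) = Add(-47, Mul(Add(4, Mul(3, -12)), -34)) = Add(-47, Mul(Add(4, -36), -34)) = Add(-47, Mul(-32, -34)) = Add(-47, 1088) = 1041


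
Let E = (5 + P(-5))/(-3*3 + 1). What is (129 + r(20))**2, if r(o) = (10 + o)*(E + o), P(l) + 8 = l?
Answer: 576081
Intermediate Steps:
P(l) = -8 + l
E = 1 (E = (5 + (-8 - 5))/(-3*3 + 1) = (5 - 13)/(-9 + 1) = -8/(-8) = -8*(-1/8) = 1)
r(o) = (1 + o)*(10 + o) (r(o) = (10 + o)*(1 + o) = (1 + o)*(10 + o))
(129 + r(20))**2 = (129 + (10 + 20**2 + 11*20))**2 = (129 + (10 + 400 + 220))**2 = (129 + 630)**2 = 759**2 = 576081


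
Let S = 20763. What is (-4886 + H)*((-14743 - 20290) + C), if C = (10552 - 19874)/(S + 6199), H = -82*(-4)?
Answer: 2152672905972/13481 ≈ 1.5968e+8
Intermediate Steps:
H = 328
C = -4661/13481 (C = (10552 - 19874)/(20763 + 6199) = -9322/26962 = -9322*1/26962 = -4661/13481 ≈ -0.34575)
(-4886 + H)*((-14743 - 20290) + C) = (-4886 + 328)*((-14743 - 20290) - 4661/13481) = -4558*(-35033 - 4661/13481) = -4558*(-472284534/13481) = 2152672905972/13481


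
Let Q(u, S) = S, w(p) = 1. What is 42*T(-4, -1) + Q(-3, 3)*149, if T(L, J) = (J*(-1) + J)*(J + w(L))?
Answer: 447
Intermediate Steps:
T(L, J) = 0 (T(L, J) = (J*(-1) + J)*(J + 1) = (-J + J)*(1 + J) = 0*(1 + J) = 0)
42*T(-4, -1) + Q(-3, 3)*149 = 42*0 + 3*149 = 0 + 447 = 447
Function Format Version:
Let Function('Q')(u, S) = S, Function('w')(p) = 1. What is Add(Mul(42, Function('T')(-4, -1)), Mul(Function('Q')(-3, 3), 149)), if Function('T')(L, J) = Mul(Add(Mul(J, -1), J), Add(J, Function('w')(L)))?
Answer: 447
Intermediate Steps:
Function('T')(L, J) = 0 (Function('T')(L, J) = Mul(Add(Mul(J, -1), J), Add(J, 1)) = Mul(Add(Mul(-1, J), J), Add(1, J)) = Mul(0, Add(1, J)) = 0)
Add(Mul(42, Function('T')(-4, -1)), Mul(Function('Q')(-3, 3), 149)) = Add(Mul(42, 0), Mul(3, 149)) = Add(0, 447) = 447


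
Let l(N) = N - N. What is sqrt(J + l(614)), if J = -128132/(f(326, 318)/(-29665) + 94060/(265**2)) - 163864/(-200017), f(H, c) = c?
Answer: I*sqrt(11823427062566637429552188450998)/11072774505839 ≈ 310.54*I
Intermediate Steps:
l(N) = 0
J = -1067792634658259882/11072774505839 (J = -128132/(318/(-29665) + 94060/(265**2)) - 163864/(-200017) = -128132/(318*(-1/29665) + 94060/70225) - 163864*(-1/200017) = -128132/(-318/29665 + 94060*(1/70225)) + 163864/200017 = -128132/(-318/29665 + 18812/14045) + 163864/200017 = -128132/110718334/83328985 + 163864/200017 = -128132*83328985/110718334 + 163864/200017 = -5338554753010/55359167 + 163864/200017 = -1067792634658259882/11072774505839 ≈ -96434.)
sqrt(J + l(614)) = sqrt(-1067792634658259882/11072774505839 + 0) = sqrt(-1067792634658259882/11072774505839) = I*sqrt(11823427062566637429552188450998)/11072774505839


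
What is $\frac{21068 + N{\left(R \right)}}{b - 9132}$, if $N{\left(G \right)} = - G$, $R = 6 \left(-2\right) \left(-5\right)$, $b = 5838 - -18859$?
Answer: $\frac{21008}{15565} \approx 1.3497$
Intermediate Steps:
$b = 24697$ ($b = 5838 + 18859 = 24697$)
$R = 60$ ($R = \left(-12\right) \left(-5\right) = 60$)
$\frac{21068 + N{\left(R \right)}}{b - 9132} = \frac{21068 - 60}{24697 - 9132} = \frac{21068 - 60}{15565} = 21008 \cdot \frac{1}{15565} = \frac{21008}{15565}$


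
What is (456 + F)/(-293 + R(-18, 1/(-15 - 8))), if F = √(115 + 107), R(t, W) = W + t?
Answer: -5244/3577 - 23*√222/7154 ≈ -1.5139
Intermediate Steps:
F = √222 ≈ 14.900
(456 + F)/(-293 + R(-18, 1/(-15 - 8))) = (456 + √222)/(-293 + (1/(-15 - 8) - 18)) = (456 + √222)/(-293 + (1/(-23) - 18)) = (456 + √222)/(-293 + (-1/23 - 18)) = (456 + √222)/(-293 - 415/23) = (456 + √222)/(-7154/23) = (456 + √222)*(-23/7154) = -5244/3577 - 23*√222/7154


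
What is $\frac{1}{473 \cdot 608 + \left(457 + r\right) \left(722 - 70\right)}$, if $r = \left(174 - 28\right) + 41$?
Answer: $\frac{1}{707472} \approx 1.4135 \cdot 10^{-6}$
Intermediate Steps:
$r = 187$ ($r = 146 + 41 = 187$)
$\frac{1}{473 \cdot 608 + \left(457 + r\right) \left(722 - 70\right)} = \frac{1}{473 \cdot 608 + \left(457 + 187\right) \left(722 - 70\right)} = \frac{1}{287584 + 644 \cdot 652} = \frac{1}{287584 + 419888} = \frac{1}{707472}$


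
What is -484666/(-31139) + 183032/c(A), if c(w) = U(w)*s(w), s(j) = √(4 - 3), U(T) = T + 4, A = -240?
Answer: -1396263068/1837201 ≈ -760.00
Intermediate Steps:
U(T) = 4 + T
s(j) = 1 (s(j) = √1 = 1)
c(w) = 4 + w (c(w) = (4 + w)*1 = 4 + w)
-484666/(-31139) + 183032/c(A) = -484666/(-31139) + 183032/(4 - 240) = -484666*(-1/31139) + 183032/(-236) = 484666/31139 + 183032*(-1/236) = 484666/31139 - 45758/59 = -1396263068/1837201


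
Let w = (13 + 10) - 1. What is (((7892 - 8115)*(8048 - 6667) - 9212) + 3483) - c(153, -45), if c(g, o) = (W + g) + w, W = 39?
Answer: -313906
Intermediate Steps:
w = 22 (w = 23 - 1 = 22)
c(g, o) = 61 + g (c(g, o) = (39 + g) + 22 = 61 + g)
(((7892 - 8115)*(8048 - 6667) - 9212) + 3483) - c(153, -45) = (((7892 - 8115)*(8048 - 6667) - 9212) + 3483) - (61 + 153) = ((-223*1381 - 9212) + 3483) - 1*214 = ((-307963 - 9212) + 3483) - 214 = (-317175 + 3483) - 214 = -313692 - 214 = -313906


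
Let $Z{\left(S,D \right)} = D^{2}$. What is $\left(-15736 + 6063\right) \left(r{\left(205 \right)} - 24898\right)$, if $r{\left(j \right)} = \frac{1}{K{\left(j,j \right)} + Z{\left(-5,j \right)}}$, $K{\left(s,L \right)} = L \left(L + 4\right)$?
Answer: $\frac{20439951094307}{84870} \approx 2.4084 \cdot 10^{8}$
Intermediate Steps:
$K{\left(s,L \right)} = L \left(4 + L\right)$
$r{\left(j \right)} = \frac{1}{j^{2} + j \left(4 + j\right)}$ ($r{\left(j \right)} = \frac{1}{j \left(4 + j\right) + j^{2}} = \frac{1}{j^{2} + j \left(4 + j\right)}$)
$\left(-15736 + 6063\right) \left(r{\left(205 \right)} - 24898\right) = \left(-15736 + 6063\right) \left(\frac{1}{2 \cdot 205 \left(2 + 205\right)} - 24898\right) = - 9673 \left(\frac{1}{2} \cdot \frac{1}{205} \cdot \frac{1}{207} - 24898\right) = - 9673 \left(\frac{1}{84870} - 24898\right) = \left(-9673\right) \left(- \frac{2113093259}{84870}\right) = \frac{20439951094307}{84870}$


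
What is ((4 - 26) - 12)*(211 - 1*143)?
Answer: -2312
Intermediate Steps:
((4 - 26) - 12)*(211 - 1*143) = (-22 - 12)*(211 - 143) = -34*68 = -2312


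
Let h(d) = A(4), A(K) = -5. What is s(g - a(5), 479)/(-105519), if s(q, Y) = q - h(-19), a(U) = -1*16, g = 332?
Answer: -353/105519 ≈ -0.0033454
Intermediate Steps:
a(U) = -16
h(d) = -5
s(q, Y) = 5 + q (s(q, Y) = q - 1*(-5) = q + 5 = 5 + q)
s(g - a(5), 479)/(-105519) = (5 + (332 - 1*(-16)))/(-105519) = (5 + (332 + 16))*(-1/105519) = (5 + 348)*(-1/105519) = 353*(-1/105519) = -353/105519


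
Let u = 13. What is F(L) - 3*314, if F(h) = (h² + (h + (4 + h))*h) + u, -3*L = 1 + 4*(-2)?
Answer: -2710/3 ≈ -903.33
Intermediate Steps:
L = 7/3 (L = -(1 + 4*(-2))/3 = -(1 - 8)/3 = -⅓*(-7) = 7/3 ≈ 2.3333)
F(h) = 13 + h² + h*(4 + 2*h) (F(h) = (h² + (h + (4 + h))*h) + 13 = (h² + (4 + 2*h)*h) + 13 = (h² + h*(4 + 2*h)) + 13 = 13 + h² + h*(4 + 2*h))
F(L) - 3*314 = (13 + 3*(7/3)² + 4*(7/3)) - 3*314 = (13 + 3*(49/9) + 28/3) - 942 = (13 + 49/3 + 28/3) - 942 = 116/3 - 942 = -2710/3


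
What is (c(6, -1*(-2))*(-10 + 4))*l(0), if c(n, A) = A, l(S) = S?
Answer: 0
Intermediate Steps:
(c(6, -1*(-2))*(-10 + 4))*l(0) = ((-1*(-2))*(-10 + 4))*0 = (2*(-6))*0 = -12*0 = 0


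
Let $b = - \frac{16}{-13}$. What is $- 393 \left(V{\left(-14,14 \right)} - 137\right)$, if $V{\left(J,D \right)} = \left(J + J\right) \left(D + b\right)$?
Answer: $\frac{2878725}{13} \approx 2.2144 \cdot 10^{5}$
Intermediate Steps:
$b = \frac{16}{13}$ ($b = \left(-16\right) \left(- \frac{1}{13}\right) = \frac{16}{13} \approx 1.2308$)
$V{\left(J,D \right)} = 2 J \left(\frac{16}{13} + D\right)$ ($V{\left(J,D \right)} = \left(J + J\right) \left(D + \frac{16}{13}\right) = 2 J \left(\frac{16}{13} + D\right)$)
$- 393 \left(V{\left(-14,14 \right)} - 137\right) = - 393 \left(\frac{2}{13} \left(-14\right) \left(16 + 13 \cdot 14\right) - 137\right) = - 393 \left(\frac{2}{13} \left(-14\right) \left(16 + 182\right) - 137\right) = - 393 \left(\frac{2}{13} \left(-14\right) 198 - 137\right) = - 393 \left(- \frac{5544}{13} - 137\right) = \left(-393\right) \left(- \frac{7325}{13}\right) = \frac{2878725}{13}$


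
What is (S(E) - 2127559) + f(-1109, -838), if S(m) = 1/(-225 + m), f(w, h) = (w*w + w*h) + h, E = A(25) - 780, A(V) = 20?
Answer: 30363609/985 ≈ 30826.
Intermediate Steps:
E = -760 (E = 20 - 780 = -760)
f(w, h) = h + w² + h*w (f(w, h) = (w² + h*w) + h = h + w² + h*w)
(S(E) - 2127559) + f(-1109, -838) = (1/(-225 - 760) - 2127559) + (-838 + (-1109)² - 838*(-1109)) = (1/(-985) - 2127559) + (-838 + 1229881 + 929342) = (-1/985 - 2127559) + 2158385 = -2095645616/985 + 2158385 = 30363609/985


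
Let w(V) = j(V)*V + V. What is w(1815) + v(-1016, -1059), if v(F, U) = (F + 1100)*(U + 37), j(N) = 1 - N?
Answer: -3376443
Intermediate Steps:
v(F, U) = (37 + U)*(1100 + F) (v(F, U) = (1100 + F)*(37 + U) = (37 + U)*(1100 + F))
w(V) = V + V*(1 - V) (w(V) = (1 - V)*V + V = V*(1 - V) + V = V + V*(1 - V))
w(1815) + v(-1016, -1059) = 1815*(2 - 1*1815) + (40700 + 37*(-1016) + 1100*(-1059) - 1016*(-1059)) = 1815*(2 - 1815) + (40700 - 37592 - 1164900 + 1075944) = 1815*(-1813) - 85848 = -3290595 - 85848 = -3376443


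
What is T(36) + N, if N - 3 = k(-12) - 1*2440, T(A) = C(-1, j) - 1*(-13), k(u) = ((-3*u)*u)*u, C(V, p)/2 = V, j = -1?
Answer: 2758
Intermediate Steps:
C(V, p) = 2*V
k(u) = -3*u**3 (k(u) = (-3*u**2)*u = -3*u**3)
T(A) = 11 (T(A) = 2*(-1) - 1*(-13) = -2 + 13 = 11)
N = 2747 (N = 3 + (-3*(-12)**3 - 1*2440) = 3 + (-3*(-1728) - 2440) = 3 + (5184 - 2440) = 3 + 2744 = 2747)
T(36) + N = 11 + 2747 = 2758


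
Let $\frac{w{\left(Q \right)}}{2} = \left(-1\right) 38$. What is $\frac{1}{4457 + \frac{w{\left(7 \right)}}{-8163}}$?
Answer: $\frac{8163}{36382567} \approx 0.00022437$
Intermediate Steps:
$w{\left(Q \right)} = -76$ ($w{\left(Q \right)} = 2 \left(\left(-1\right) 38\right) = 2 \left(-38\right) = -76$)
$\frac{1}{4457 + \frac{w{\left(7 \right)}}{-8163}} = \frac{1}{4457 - \frac{76}{-8163}} = \frac{1}{4457 - - \frac{76}{8163}} = \frac{1}{4457 + \frac{76}{8163}} = \frac{1}{\frac{36382567}{8163}} = \frac{8163}{36382567}$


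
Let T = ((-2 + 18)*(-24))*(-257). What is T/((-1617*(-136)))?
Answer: 4112/9163 ≈ 0.44876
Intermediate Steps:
T = 98688 (T = (16*(-24))*(-257) = -384*(-257) = 98688)
T/((-1617*(-136))) = 98688/((-1617*(-136))) = 98688/219912 = 98688*(1/219912) = 4112/9163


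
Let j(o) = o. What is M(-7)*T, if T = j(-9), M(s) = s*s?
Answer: -441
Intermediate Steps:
M(s) = s**2
T = -9
M(-7)*T = (-7)**2*(-9) = 49*(-9) = -441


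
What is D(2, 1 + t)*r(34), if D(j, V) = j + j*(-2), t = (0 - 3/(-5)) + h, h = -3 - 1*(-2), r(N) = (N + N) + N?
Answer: -204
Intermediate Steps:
r(N) = 3*N (r(N) = 2*N + N = 3*N)
h = -1 (h = -3 + 2 = -1)
t = -⅖ (t = (0 - 3/(-5)) - 1 = (0 - 3*(-⅕)) - 1 = (0 + ⅗) - 1 = ⅗ - 1 = -⅖ ≈ -0.40000)
D(j, V) = -j (D(j, V) = j - 2*j = -j)
D(2, 1 + t)*r(34) = (-1*2)*(3*34) = -2*102 = -204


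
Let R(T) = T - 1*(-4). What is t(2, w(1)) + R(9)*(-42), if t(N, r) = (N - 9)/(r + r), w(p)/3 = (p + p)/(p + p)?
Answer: -3283/6 ≈ -547.17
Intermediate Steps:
w(p) = 3 (w(p) = 3*((p + p)/(p + p)) = 3*((2*p)/((2*p))) = 3*((2*p)*(1/(2*p))) = 3*1 = 3)
R(T) = 4 + T (R(T) = T + 4 = 4 + T)
t(N, r) = (-9 + N)/(2*r) (t(N, r) = (-9 + N)/((2*r)) = (-9 + N)*(1/(2*r)) = (-9 + N)/(2*r))
t(2, w(1)) + R(9)*(-42) = (1/2)*(-9 + 2)/3 + (4 + 9)*(-42) = (1/2)*(1/3)*(-7) + 13*(-42) = -7/6 - 546 = -3283/6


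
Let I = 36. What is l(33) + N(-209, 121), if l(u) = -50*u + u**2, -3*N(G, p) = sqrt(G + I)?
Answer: -561 - I*sqrt(173)/3 ≈ -561.0 - 4.3843*I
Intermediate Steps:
N(G, p) = -sqrt(36 + G)/3 (N(G, p) = -sqrt(G + 36)/3 = -sqrt(36 + G)/3)
l(u) = u**2 - 50*u
l(33) + N(-209, 121) = 33*(-50 + 33) - sqrt(36 - 209)/3 = 33*(-17) - I*sqrt(173)/3 = -561 - I*sqrt(173)/3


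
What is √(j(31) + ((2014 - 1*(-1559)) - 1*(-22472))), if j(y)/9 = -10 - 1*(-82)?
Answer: √26693 ≈ 163.38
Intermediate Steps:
j(y) = 648 (j(y) = 9*(-10 - 1*(-82)) = 9*(-10 + 82) = 9*72 = 648)
√(j(31) + ((2014 - 1*(-1559)) - 1*(-22472))) = √(648 + ((2014 - 1*(-1559)) - 1*(-22472))) = √(648 + ((2014 + 1559) + 22472)) = √(648 + (3573 + 22472)) = √(648 + 26045) = √26693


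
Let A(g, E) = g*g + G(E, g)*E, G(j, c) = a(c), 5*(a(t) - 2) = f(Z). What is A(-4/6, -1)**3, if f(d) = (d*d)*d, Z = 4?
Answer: -269586136/91125 ≈ -2958.4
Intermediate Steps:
f(d) = d**3 (f(d) = d**2*d = d**3)
a(t) = 74/5 (a(t) = 2 + (1/5)*4**3 = 2 + (1/5)*64 = 2 + 64/5 = 74/5)
G(j, c) = 74/5
A(g, E) = g**2 + 74*E/5 (A(g, E) = g*g + 74*E/5 = g**2 + 74*E/5)
A(-4/6, -1)**3 = ((-4/6)**2 + (74/5)*(-1))**3 = ((-4*1/6)**2 - 74/5)**3 = ((-2/3)**2 - 74/5)**3 = (4/9 - 74/5)**3 = (-646/45)**3 = -269586136/91125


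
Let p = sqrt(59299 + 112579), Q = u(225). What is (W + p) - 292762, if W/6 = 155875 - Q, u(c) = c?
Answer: 641138 + sqrt(171878) ≈ 6.4155e+5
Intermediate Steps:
Q = 225
W = 933900 (W = 6*(155875 - 1*225) = 6*(155875 - 225) = 6*155650 = 933900)
p = sqrt(171878) ≈ 414.58
(W + p) - 292762 = (933900 + sqrt(171878)) - 292762 = 641138 + sqrt(171878)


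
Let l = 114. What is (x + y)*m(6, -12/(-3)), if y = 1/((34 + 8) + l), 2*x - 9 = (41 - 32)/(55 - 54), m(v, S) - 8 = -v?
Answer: 1405/78 ≈ 18.013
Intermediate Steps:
m(v, S) = 8 - v
x = 9 (x = 9/2 + ((41 - 32)/(55 - 54))/2 = 9/2 + (9/1)/2 = 9/2 + (9*1)/2 = 9/2 + (½)*9 = 9/2 + 9/2 = 9)
y = 1/156 (y = 1/((34 + 8) + 114) = 1/(42 + 114) = 1/156 ≈ 0.0064103)
(x + y)*m(6, -12/(-3)) = (9 + 1/156)*(8 - 1*6) = 1405*(8 - 6)/156 = (1405/156)*2 = 1405/78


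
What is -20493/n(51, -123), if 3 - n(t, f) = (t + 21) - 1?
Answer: 20493/68 ≈ 301.37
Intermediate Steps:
n(t, f) = -17 - t (n(t, f) = 3 - ((t + 21) - 1) = 3 - ((21 + t) - 1) = 3 - (20 + t) = 3 + (-20 - t) = -17 - t)
-20493/n(51, -123) = -20493/(-17 - 1*51) = -20493/(-17 - 51) = -20493/(-68) = -20493*(-1/68) = 20493/68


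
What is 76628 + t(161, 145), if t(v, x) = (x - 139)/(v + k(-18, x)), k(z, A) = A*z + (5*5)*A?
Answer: 15019089/196 ≈ 76628.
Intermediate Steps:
k(z, A) = 25*A + A*z (k(z, A) = A*z + 25*A = 25*A + A*z)
t(v, x) = (-139 + x)/(v + 7*x) (t(v, x) = (x - 139)/(v + x*(25 - 18)) = (-139 + x)/(v + x*7) = (-139 + x)/(v + 7*x))
76628 + t(161, 145) = 76628 + (-139 + 145)/(161 + 7*145) = 76628 + 6/(161 + 1015) = 76628 + 6/1176 = 76628 + (1/1176)*6 = 76628 + 1/196 = 15019089/196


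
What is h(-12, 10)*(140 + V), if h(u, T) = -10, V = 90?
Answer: -2300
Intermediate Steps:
h(-12, 10)*(140 + V) = -10*(140 + 90) = -10*230 = -2300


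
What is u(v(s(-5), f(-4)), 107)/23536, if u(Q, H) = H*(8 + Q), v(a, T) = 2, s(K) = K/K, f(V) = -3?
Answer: 535/11768 ≈ 0.045462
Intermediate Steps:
s(K) = 1
u(v(s(-5), f(-4)), 107)/23536 = (107*(8 + 2))/23536 = (107*10)*(1/23536) = 1070*(1/23536) = 535/11768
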